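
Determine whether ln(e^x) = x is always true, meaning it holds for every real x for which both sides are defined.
Claim: ln(e^x) = x.
Reasoning: ln is the inverse of the exponential: ln(e^x) asks for the exponent p with e^p = e^x, and since e^p is one-to-one that exponent is p = x.
So the two sides agree for every real x for which both sides are defined.

Conclusion: Yes, this is an identity.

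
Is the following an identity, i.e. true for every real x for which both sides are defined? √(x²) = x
Claim: √(x²) = x.
Test a specific point where both sides are defined: x = -2.
LHS = √(x²) ≈ 2.0000
RHS = x ≈ -2.0000
Since 2.0000 ≠ -2.0000, the equation fails at this point, so it cannot hold for every real x for which both sides are defined.
√(x²) = |x|, which differs from x whenever x < 0 (both sides are defined for every real x).

Conclusion: No, this is NOT an identity.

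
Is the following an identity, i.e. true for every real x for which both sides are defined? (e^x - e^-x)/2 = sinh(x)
Yes, this is an identity.

Claim: (e^x - e^-x)/2 = sinh(x).
Reasoning: This is exactly the definition of the hyperbolic sine: sinh(x) := (e^x - e^-x)/2.
So the two sides agree for every real x for which both sides are defined.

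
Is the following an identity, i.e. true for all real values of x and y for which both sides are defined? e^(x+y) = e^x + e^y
No, this is NOT an identity.

Claim: e^(x+y) = e^x + e^y.
Test a specific point where both sides are defined: x = 1, y = 1/2.
LHS = e^(x+y) ≈ 4.4817
RHS = e^x + e^y ≈ 4.3670
Since 4.4817 ≠ 4.3670, the equation fails at this point, so it cannot hold for all real values of x and y for which both sides are defined.
The correct rule is e^(x+y) = e^x · e^y (a product, not a sum).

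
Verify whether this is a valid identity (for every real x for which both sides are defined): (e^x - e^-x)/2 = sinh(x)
Claim: (e^x - e^-x)/2 = sinh(x).
Reasoning: This is exactly the definition of the hyperbolic sine: sinh(x) := (e^x - e^-x)/2.
So the two sides agree for every real x for which both sides are defined.

Conclusion: Yes, this is an identity.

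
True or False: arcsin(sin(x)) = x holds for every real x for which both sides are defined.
False.

Claim: arcsin(sin(x)) = x.
Test a specific point where both sides are defined: x = 3π/4.
LHS = arcsin(sin(x)) ≈ 0.7854
RHS = x ≈ 2.3562
Since 0.7854 ≠ 2.3562, the equation fails at this point, so it cannot hold for every real x for which both sides are defined.
arcsin only returns values in [-π/2, π/2], so arcsin(sin(x)) = x holds only for x in that interval, not for all real x.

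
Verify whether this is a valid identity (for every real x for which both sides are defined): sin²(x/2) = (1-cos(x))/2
Claim: sin²(x/2) = (1-cos(x))/2.
Reasoning: Use cos(2θ) = 1 - 2sin²θ with θ = x/2: cos(x) = 1 - 2sin²(x/2). Solving for sin²(x/2) gives (1 - cos(x))/2.
So the two sides agree for every real x for which both sides are defined.

Conclusion: Yes, this is an identity.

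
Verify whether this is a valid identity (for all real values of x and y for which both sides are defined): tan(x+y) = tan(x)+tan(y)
No, this is NOT an identity.

Claim: tan(x+y) = tan(x)+tan(y).
Test a specific point where both sides are defined: x = π/4, y = 2π/3.
LHS = tan(x+y) ≈ -0.2679
RHS = tan(x)+tan(y) ≈ -0.7321
Since -0.2679 ≠ -0.7321, the equation fails at this point, so it cannot hold for all real values of x and y for which both sides are defined.
The correct formula is tan(x+y) = (tan(x) + tan(y))/(1 - tan(x)tan(y)).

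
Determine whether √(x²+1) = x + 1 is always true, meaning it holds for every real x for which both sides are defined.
No, this is NOT an identity.

Claim: √(x²+1) = x + 1.
Test a specific point where both sides are defined: x = 1.
LHS = √(x²+1) ≈ 1.4142
RHS = x + 1 ≈ 2.0000
Since 1.4142 ≠ 2.0000, the equation fails at this point, so it cannot hold for every real x for which both sides are defined.
(x+1)² = x² + 2x + 1 ≠ x² + 1 unless x = 0.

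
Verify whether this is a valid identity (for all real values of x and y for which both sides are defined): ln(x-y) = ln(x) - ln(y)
No, this is NOT an identity.

Claim: ln(x-y) = ln(x) - ln(y).
Test a specific point where both sides are defined: x = 2, y = 1/2.
LHS = ln(x-y) ≈ 0.4055
RHS = ln(x) - ln(y) ≈ 1.3863
Since 0.4055 ≠ 1.3863, the equation fails at this point, so it cannot hold for all real values of x and y for which both sides are defined.
ln(x) - ln(y) = ln(x/y), not ln(x-y).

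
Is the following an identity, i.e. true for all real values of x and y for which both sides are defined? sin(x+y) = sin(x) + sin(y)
Claim: sin(x+y) = sin(x) + sin(y).
Test a specific point where both sides are defined: x = -π/3, y = -π/4.
LHS = sin(x+y) ≈ -0.9659
RHS = sin(x) + sin(y) ≈ -1.5731
Since -0.9659 ≠ -1.5731, the equation fails at this point, so it cannot hold for all real values of x and y for which both sides are defined.
The correct expansion is sin(x+y) = sin(x)cos(y) + cos(x)sin(y); sine is not additive.

Conclusion: No, this is NOT an identity.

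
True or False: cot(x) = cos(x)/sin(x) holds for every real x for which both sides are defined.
True.

Claim: cot(x) = cos(x)/sin(x).
Reasoning: cot(x) is defined as 1/tan(x) = 1/(sin(x)/cos(x)) = cos(x)/sin(x), wherever sin(x) ≠ 0.
So the two sides agree for every real x for which both sides are defined.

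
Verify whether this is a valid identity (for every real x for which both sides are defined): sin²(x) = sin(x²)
Claim: sin²(x) = sin(x²).
Test a specific point where both sides are defined: x = π/3.
LHS = sin²(x) ≈ 0.7500
RHS = sin(x²) ≈ 0.8897
Since 0.7500 ≠ 0.8897, the equation fails at this point, so it cannot hold for every real x for which both sides are defined.
sin²(x) means (sin x)², squaring the output; sin(x²) squares the input. These are different functions.

Conclusion: No, this is NOT an identity.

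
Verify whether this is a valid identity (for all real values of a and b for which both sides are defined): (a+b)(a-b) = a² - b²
Claim: (a+b)(a-b) = a² - b².
Reasoning: Expand: (a+b)(a-b) = a² - ab + ba - b² = a² - b² (the cross terms cancel).
So the two sides agree for all real values of a and b for which both sides are defined.

Conclusion: Yes, this is an identity.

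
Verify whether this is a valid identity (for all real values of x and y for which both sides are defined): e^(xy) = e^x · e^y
No, this is NOT an identity.

Claim: e^(xy) = e^x · e^y.
Test a specific point where both sides are defined: x = -1, y = -1.
LHS = e^(xy) ≈ 2.7183
RHS = e^x · e^y ≈ 0.1353
Since 2.7183 ≠ 0.1353, the equation fails at this point, so it cannot hold for all real values of x and y for which both sides are defined.
e^x · e^y = e^(x+y), not e^(xy).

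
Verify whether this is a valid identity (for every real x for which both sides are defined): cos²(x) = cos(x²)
Claim: cos²(x) = cos(x²).
Test a specific point where both sides are defined: x = 3π/4.
LHS = cos²(x) ≈ 0.5000
RHS = cos(x²) ≈ 0.7442
Since 0.5000 ≠ 0.7442, the equation fails at this point, so it cannot hold for every real x for which both sides are defined.
cos²(x) means (cos x)², squaring the output; cos(x²) squares the input. These are different functions.

Conclusion: No, this is NOT an identity.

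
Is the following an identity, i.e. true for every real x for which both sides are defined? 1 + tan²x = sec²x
Yes, this is an identity.

Claim: 1 + tan²x = sec²x.
Reasoning: Start from sin²x + cos²x = 1 and divide every term by cos²x (allowed wherever tan x and sec x are defined): tan²x + 1 = 1/cos²x = sec²x.
So the two sides agree for every real x for which both sides are defined.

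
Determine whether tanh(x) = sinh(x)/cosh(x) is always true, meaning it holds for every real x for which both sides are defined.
Claim: tanh(x) = sinh(x)/cosh(x).
Reasoning: tanh(x) is defined as sinh(x)/cosh(x) = (e^x - e^-x)/(e^x + e^-x); cosh(x) ≥ 1 is never zero, so this holds for every real x.
So the two sides agree for every real x for which both sides are defined.

Conclusion: Yes, this is an identity.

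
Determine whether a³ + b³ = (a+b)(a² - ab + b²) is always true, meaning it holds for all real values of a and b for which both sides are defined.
Yes, this is an identity.

Claim: a³ + b³ = (a+b)(a² - ab + b²).
Reasoning: Expand the right side: (a+b)(a² - ab + b²) = a³ - a²b + ab² + a²b - ab² + b³ = a³ + b³ (the middle terms cancel in pairs).
So the two sides agree for all real values of a and b for which both sides are defined.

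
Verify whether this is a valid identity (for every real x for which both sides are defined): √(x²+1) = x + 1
Claim: √(x²+1) = x + 1.
Test a specific point where both sides are defined: x = 1/2.
LHS = √(x²+1) ≈ 1.1180
RHS = x + 1 ≈ 1.5000
Since 1.1180 ≠ 1.5000, the equation fails at this point, so it cannot hold for every real x for which both sides are defined.
(x+1)² = x² + 2x + 1 ≠ x² + 1 unless x = 0.

Conclusion: No, this is NOT an identity.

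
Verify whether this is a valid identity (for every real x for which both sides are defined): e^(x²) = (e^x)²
No, this is NOT an identity.

Claim: e^(x²) = (e^x)².
Test a specific point where both sides are defined: x = -2.
LHS = e^(x²) ≈ 54.5982
RHS = (e^x)² ≈ 0.0183
Since 54.5982 ≠ 0.0183, the equation fails at this point, so it cannot hold for every real x for which both sides are defined.
(e^x)² = e^(2x), and 2x ≠ x² in general.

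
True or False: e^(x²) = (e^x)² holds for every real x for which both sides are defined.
Claim: e^(x²) = (e^x)².
Test a specific point where both sides are defined: x = 1.
LHS = e^(x²) ≈ 2.7183
RHS = (e^x)² ≈ 7.3891
Since 2.7183 ≠ 7.3891, the equation fails at this point, so it cannot hold for every real x for which both sides are defined.
(e^x)² = e^(2x), and 2x ≠ x² in general.

Conclusion: False.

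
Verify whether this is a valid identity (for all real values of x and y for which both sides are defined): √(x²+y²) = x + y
No, this is NOT an identity.

Claim: √(x²+y²) = x + y.
Test a specific point where both sides are defined: x = -3, y = -3.
LHS = √(x²+y²) ≈ 4.2426
RHS = x + y ≈ -6.0000
Since 4.2426 ≠ -6.0000, the equation fails at this point, so it cannot hold for all real values of x and y for which both sides are defined.
(x+y)² = x² + 2xy + y², not x² + y², so the square root does not split this way.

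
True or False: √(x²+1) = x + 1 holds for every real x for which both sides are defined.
Claim: √(x²+1) = x + 1.
Test a specific point where both sides are defined: x = 3/2.
LHS = √(x²+1) ≈ 1.8028
RHS = x + 1 ≈ 2.5000
Since 1.8028 ≠ 2.5000, the equation fails at this point, so it cannot hold for every real x for which both sides are defined.
(x+1)² = x² + 2x + 1 ≠ x² + 1 unless x = 0.

Conclusion: False.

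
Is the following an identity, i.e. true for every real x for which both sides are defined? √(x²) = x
No, this is NOT an identity.

Claim: √(x²) = x.
Test a specific point where both sides are defined: x = -1.
LHS = √(x²) ≈ 1.0000
RHS = x ≈ -1.0000
Since 1.0000 ≠ -1.0000, the equation fails at this point, so it cannot hold for every real x for which both sides are defined.
√(x²) = |x|, which differs from x whenever x < 0 (both sides are defined for every real x).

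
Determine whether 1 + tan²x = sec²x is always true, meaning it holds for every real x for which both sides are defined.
Claim: 1 + tan²x = sec²x.
Reasoning: Start from sin²x + cos²x = 1 and divide every term by cos²x (allowed wherever tan x and sec x are defined): tan²x + 1 = 1/cos²x = sec²x.
So the two sides agree for every real x for which both sides are defined.

Conclusion: Yes, this is an identity.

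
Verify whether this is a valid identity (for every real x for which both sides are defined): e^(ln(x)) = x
Claim: e^(ln(x)) = x.
Reasoning: For x > 0, ln(x) is by definition the exponent p such that e^p = x. Raising e to that exponent therefore returns x: e^(ln x) = x.
So the two sides agree for every real x for which both sides are defined.

Conclusion: Yes, this is an identity.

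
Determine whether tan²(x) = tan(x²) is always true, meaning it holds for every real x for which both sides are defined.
Claim: tan²(x) = tan(x²).
Test a specific point where both sides are defined: x = π/3.
LHS = tan²(x) ≈ 3.0000
RHS = tan(x²) ≈ 1.9485
Since 3.0000 ≠ 1.9485, the equation fails at this point, so it cannot hold for every real x for which both sides are defined.
tan²(x) means (tan x)², squaring the output; tan(x²) squares the input. These are different functions.

Conclusion: No, this is NOT an identity.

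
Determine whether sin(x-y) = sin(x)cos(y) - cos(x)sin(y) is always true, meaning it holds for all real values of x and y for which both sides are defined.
Claim: sin(x-y) = sin(x)cos(y) - cos(x)sin(y).
Reasoning: Replace y by -y in sin(x+y) = sin(x)cos(y) + cos(x)sin(y) and use cos(-y) = cos(y), sin(-y) = -sin(y): sin(x-y) = sin(x)cos(y) - cos(x)sin(y).
So the two sides agree for all real values of x and y for which both sides are defined.

Conclusion: Yes, this is an identity.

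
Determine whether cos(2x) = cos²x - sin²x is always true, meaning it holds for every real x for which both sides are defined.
Claim: cos(2x) = cos²x - sin²x.
Reasoning: Put y = x in the addition formula cos(x+y) = cos(x)cos(y) - sin(x)sin(y): cos(2x) = cos²x - sin²x.
So the two sides agree for every real x for which both sides are defined.

Conclusion: Yes, this is an identity.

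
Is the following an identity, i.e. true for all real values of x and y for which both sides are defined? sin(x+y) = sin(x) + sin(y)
Claim: sin(x+y) = sin(x) + sin(y).
Test a specific point where both sides are defined: x = 2π/3, y = 3π/4.
LHS = sin(x+y) ≈ -0.9659
RHS = sin(x) + sin(y) ≈ 1.5731
Since -0.9659 ≠ 1.5731, the equation fails at this point, so it cannot hold for all real values of x and y for which both sides are defined.
The correct expansion is sin(x+y) = sin(x)cos(y) + cos(x)sin(y); sine is not additive.

Conclusion: No, this is NOT an identity.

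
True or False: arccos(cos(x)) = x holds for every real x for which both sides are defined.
False.

Claim: arccos(cos(x)) = x.
Test a specific point where both sides are defined: x = -π/3.
LHS = arccos(cos(x)) ≈ 1.0472
RHS = x ≈ -1.0472
Since 1.0472 ≠ -1.0472, the equation fails at this point, so it cannot hold for every real x for which both sides are defined.
arccos only returns values in [0, π], so arccos(cos(x)) = x holds only for x in that interval, not for all real x.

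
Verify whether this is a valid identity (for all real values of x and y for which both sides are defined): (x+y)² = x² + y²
Claim: (x+y)² = x² + y².
Test a specific point where both sides are defined: x = -2, y = 2.
LHS = (x+y)² ≈ 0.0000
RHS = x² + y² ≈ 8.0000
Since 0.0000 ≠ 8.0000, the equation fails at this point, so it cannot hold for all real values of x and y for which both sides are defined.
The correct expansion is (x+y)² = x² + 2xy + y²; the cross term 2xy is missing.

Conclusion: No, this is NOT an identity.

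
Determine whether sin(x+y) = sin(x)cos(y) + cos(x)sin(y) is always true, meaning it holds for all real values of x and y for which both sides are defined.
Yes, this is an identity.

Claim: sin(x+y) = sin(x)cos(y) + cos(x)sin(y).
Reasoning: By Euler's formula e^(i(x+y)) = e^(ix)·e^(iy) = (cos x + i·sin x)(cos y + i·sin y). The imaginary part of the left side is sin(x+y); the imaginary part of the product is sin(x)cos(y) + cos(x)sin(y).
So the two sides agree for all real values of x and y for which both sides are defined.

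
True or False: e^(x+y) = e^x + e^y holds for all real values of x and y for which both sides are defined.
Claim: e^(x+y) = e^x + e^y.
Test a specific point where both sides are defined: x = 2, y = 3.
LHS = e^(x+y) ≈ 148.4132
RHS = e^x + e^y ≈ 27.4746
Since 148.4132 ≠ 27.4746, the equation fails at this point, so it cannot hold for all real values of x and y for which both sides are defined.
The correct rule is e^(x+y) = e^x · e^y (a product, not a sum).

Conclusion: False.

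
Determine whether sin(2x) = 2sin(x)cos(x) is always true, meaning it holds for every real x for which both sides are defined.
Yes, this is an identity.

Claim: sin(2x) = 2sin(x)cos(x).
Reasoning: Put y = x in the addition formula sin(x+y) = sin(x)cos(y) + cos(x)sin(y): sin(2x) = sin(x)cos(x) + cos(x)sin(x) = 2sin(x)cos(x).
So the two sides agree for every real x for which both sides are defined.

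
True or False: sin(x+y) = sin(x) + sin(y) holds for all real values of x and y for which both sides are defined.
False.

Claim: sin(x+y) = sin(x) + sin(y).
Test a specific point where both sides are defined: x = π/4, y = π/4.
LHS = sin(x+y) ≈ 1.0000
RHS = sin(x) + sin(y) ≈ 1.4142
Since 1.0000 ≠ 1.4142, the equation fails at this point, so it cannot hold for all real values of x and y for which both sides are defined.
The correct expansion is sin(x+y) = sin(x)cos(y) + cos(x)sin(y); sine is not additive.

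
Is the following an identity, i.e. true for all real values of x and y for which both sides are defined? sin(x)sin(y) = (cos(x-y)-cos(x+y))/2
Claim: sin(x)sin(y) = (cos(x-y)-cos(x+y))/2.
Reasoning: cos(x-y) = cos(x)cos(y) + sin(x)sin(y) and cos(x+y) = cos(x)cos(y) - sin(x)sin(y). Subtracting, cos(x-y) - cos(x+y) = 2sin(x)sin(y); divide by 2.
So the two sides agree for all real values of x and y for which both sides are defined.

Conclusion: Yes, this is an identity.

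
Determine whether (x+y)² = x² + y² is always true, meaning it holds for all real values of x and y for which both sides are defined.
Claim: (x+y)² = x² + y².
Test a specific point where both sides are defined: x = 5, y = 2.
LHS = (x+y)² ≈ 49.0000
RHS = x² + y² ≈ 29.0000
Since 49.0000 ≠ 29.0000, the equation fails at this point, so it cannot hold for all real values of x and y for which both sides are defined.
The correct expansion is (x+y)² = x² + 2xy + y²; the cross term 2xy is missing.

Conclusion: No, this is NOT an identity.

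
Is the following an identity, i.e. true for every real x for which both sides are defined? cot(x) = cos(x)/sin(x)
Yes, this is an identity.

Claim: cot(x) = cos(x)/sin(x).
Reasoning: cot(x) is defined as 1/tan(x) = 1/(sin(x)/cos(x)) = cos(x)/sin(x), wherever sin(x) ≠ 0.
So the two sides agree for every real x for which both sides are defined.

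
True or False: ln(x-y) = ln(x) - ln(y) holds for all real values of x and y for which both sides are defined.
False.

Claim: ln(x-y) = ln(x) - ln(y).
Test a specific point where both sides are defined: x = 4, y = 1/2.
LHS = ln(x-y) ≈ 1.2528
RHS = ln(x) - ln(y) ≈ 2.0794
Since 1.2528 ≠ 2.0794, the equation fails at this point, so it cannot hold for all real values of x and y for which both sides are defined.
ln(x) - ln(y) = ln(x/y), not ln(x-y).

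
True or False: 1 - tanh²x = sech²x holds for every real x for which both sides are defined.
Claim: 1 - tanh²x = sech²x.
Reasoning: Divide cosh²x - sinh²x = 1 through by cosh²x (never zero): 1 - tanh²x = 1/cosh²x = sech²x.
So the two sides agree for every real x for which both sides are defined.

Conclusion: True.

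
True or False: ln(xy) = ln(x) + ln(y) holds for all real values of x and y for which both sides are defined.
Claim: ln(xy) = ln(x) + ln(y).
Reasoning: Both sides are simultaneously defined only when x, y > 0. Write x = e^p, y = e^q (p = ln x, q = ln y). Then xy = e^p · e^q = e^(p+q), so ln(xy) = p + q = ln(x) + ln(y).
So the two sides agree for all real values of x and y for which both sides are defined.

Conclusion: True.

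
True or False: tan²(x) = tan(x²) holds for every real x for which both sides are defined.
False.

Claim: tan²(x) = tan(x²).
Test a specific point where both sides are defined: x = π/4.
LHS = tan²(x) ≈ 1.0000
RHS = tan(x²) ≈ 0.7092
Since 1.0000 ≠ 0.7092, the equation fails at this point, so it cannot hold for every real x for which both sides are defined.
tan²(x) means (tan x)², squaring the output; tan(x²) squares the input. These are different functions.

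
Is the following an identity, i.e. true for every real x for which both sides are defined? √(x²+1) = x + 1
Claim: √(x²+1) = x + 1.
Test a specific point where both sides are defined: x = -1.
LHS = √(x²+1) ≈ 1.4142
RHS = x + 1 ≈ 0.0000
Since 1.4142 ≠ 0.0000, the equation fails at this point, so it cannot hold for every real x for which both sides are defined.
(x+1)² = x² + 2x + 1 ≠ x² + 1 unless x = 0.

Conclusion: No, this is NOT an identity.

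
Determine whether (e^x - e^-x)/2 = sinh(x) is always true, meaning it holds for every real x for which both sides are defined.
Yes, this is an identity.

Claim: (e^x - e^-x)/2 = sinh(x).
Reasoning: This is exactly the definition of the hyperbolic sine: sinh(x) := (e^x - e^-x)/2.
So the two sides agree for every real x for which both sides are defined.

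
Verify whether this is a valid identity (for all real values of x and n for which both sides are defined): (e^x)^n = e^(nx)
Yes, this is an identity.

Claim: (e^x)^n = e^(nx).
Reasoning: e^x is a positive real number, and for a positive base B and real exponent n, B^n = e^(n·ln B). With B = e^x, ln B = x, so (e^x)^n = e^(n·x).
So the two sides agree for all real values of x and n for which both sides are defined.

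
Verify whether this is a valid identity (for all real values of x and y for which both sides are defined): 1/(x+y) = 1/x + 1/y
Claim: 1/(x+y) = 1/x + 1/y.
Test a specific point where both sides are defined: x = -2, y = 3/2.
LHS = 1/(x+y) ≈ -2.0000
RHS = 1/x + 1/y ≈ 0.1667
Since -2.0000 ≠ 0.1667, the equation fails at this point, so it cannot hold for all real values of x and y for which both sides are defined.
1/x + 1/y = (x+y)/(xy), which is not 1/(x+y).

Conclusion: No, this is NOT an identity.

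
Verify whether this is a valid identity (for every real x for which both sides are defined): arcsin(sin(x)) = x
Claim: arcsin(sin(x)) = x.
Test a specific point where both sides are defined: x = 2π/3.
LHS = arcsin(sin(x)) ≈ 1.0472
RHS = x ≈ 2.0944
Since 1.0472 ≠ 2.0944, the equation fails at this point, so it cannot hold for every real x for which both sides are defined.
arcsin only returns values in [-π/2, π/2], so arcsin(sin(x)) = x holds only for x in that interval, not for all real x.

Conclusion: No, this is NOT an identity.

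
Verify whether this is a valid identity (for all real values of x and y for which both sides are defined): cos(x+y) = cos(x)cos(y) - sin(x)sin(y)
Claim: cos(x+y) = cos(x)cos(y) - sin(x)sin(y).
Reasoning: By Euler's formula e^(i(x+y)) = e^(ix)·e^(iy) = (cos x + i·sin x)(cos y + i·sin y). The real part of the left side is cos(x+y); the real part of the product is cos(x)cos(y) - sin(x)sin(y) (since i·i = -1).
So the two sides agree for all real values of x and y for which both sides are defined.

Conclusion: Yes, this is an identity.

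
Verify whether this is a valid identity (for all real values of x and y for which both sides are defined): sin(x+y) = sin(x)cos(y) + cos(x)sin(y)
Claim: sin(x+y) = sin(x)cos(y) + cos(x)sin(y).
Reasoning: By Euler's formula e^(i(x+y)) = e^(ix)·e^(iy) = (cos x + i·sin x)(cos y + i·sin y). The imaginary part of the left side is sin(x+y); the imaginary part of the product is sin(x)cos(y) + cos(x)sin(y).
So the two sides agree for all real values of x and y for which both sides are defined.

Conclusion: Yes, this is an identity.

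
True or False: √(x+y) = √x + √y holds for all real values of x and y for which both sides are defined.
False.

Claim: √(x+y) = √x + √y.
Test a specific point where both sides are defined: x = 4, y = 2.
LHS = √(x+y) ≈ 2.4495
RHS = √x + √y ≈ 3.4142
Since 2.4495 ≠ 3.4142, the equation fails at this point, so it cannot hold for all real values of x and y for which both sides are defined.
Squaring the right side gives x + 2√(xy) + y, not x + y.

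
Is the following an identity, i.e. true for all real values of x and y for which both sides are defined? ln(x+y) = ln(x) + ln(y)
Claim: ln(x+y) = ln(x) + ln(y).
Test a specific point where both sides are defined: x = 4, y = 1/2.
LHS = ln(x+y) ≈ 1.5041
RHS = ln(x) + ln(y) ≈ 0.6931
Since 1.5041 ≠ 0.6931, the equation fails at this point, so it cannot hold for all real values of x and y for which both sides are defined.
ln(x) + ln(y) = ln(xy), not ln(x+y).

Conclusion: No, this is NOT an identity.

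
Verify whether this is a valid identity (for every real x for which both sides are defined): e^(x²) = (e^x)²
No, this is NOT an identity.

Claim: e^(x²) = (e^x)².
Test a specific point where both sides are defined: x = 1/2.
LHS = e^(x²) ≈ 1.2840
RHS = (e^x)² ≈ 2.7183
Since 1.2840 ≠ 2.7183, the equation fails at this point, so it cannot hold for every real x for which both sides are defined.
(e^x)² = e^(2x), and 2x ≠ x² in general.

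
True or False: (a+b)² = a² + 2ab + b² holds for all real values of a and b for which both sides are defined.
True.

Claim: (a+b)² = a² + 2ab + b².
Reasoning: Expand: (a+b)² = (a+b)(a+b) = a·a + a·b + b·a + b·b = a² + 2ab + b².
So the two sides agree for all real values of a and b for which both sides are defined.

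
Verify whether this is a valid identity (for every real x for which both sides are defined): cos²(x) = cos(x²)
No, this is NOT an identity.

Claim: cos²(x) = cos(x²).
Test a specific point where both sides are defined: x = 2π/3.
LHS = cos²(x) ≈ 0.2500
RHS = cos(x²) ≈ -0.3202
Since 0.2500 ≠ -0.3202, the equation fails at this point, so it cannot hold for every real x for which both sides are defined.
cos²(x) means (cos x)², squaring the output; cos(x²) squares the input. These are different functions.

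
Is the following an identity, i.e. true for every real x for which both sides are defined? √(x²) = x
Claim: √(x²) = x.
Test a specific point where both sides are defined: x = -1.
LHS = √(x²) ≈ 1.0000
RHS = x ≈ -1.0000
Since 1.0000 ≠ -1.0000, the equation fails at this point, so it cannot hold for every real x for which both sides are defined.
√(x²) = |x|, which differs from x whenever x < 0 (both sides are defined for every real x).

Conclusion: No, this is NOT an identity.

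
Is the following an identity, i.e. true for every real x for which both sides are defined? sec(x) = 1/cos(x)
Claim: sec(x) = 1/cos(x).
Reasoning: sec(x) is by definition the reciprocal of cos(x), wherever cos(x) ≠ 0.
So the two sides agree for every real x for which both sides are defined.

Conclusion: Yes, this is an identity.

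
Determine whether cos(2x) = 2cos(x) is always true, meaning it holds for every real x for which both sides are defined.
Claim: cos(2x) = 2cos(x).
Test a specific point where both sides are defined: x = π/2.
LHS = cos(2x) ≈ -1.0000
RHS = 2cos(x) ≈ 0.0000
Since -1.0000 ≠ 0.0000, the equation fails at this point, so it cannot hold for every real x for which both sides are defined.
The correct double-angle formula is cos(2x) = cos²x - sin²x.

Conclusion: No, this is NOT an identity.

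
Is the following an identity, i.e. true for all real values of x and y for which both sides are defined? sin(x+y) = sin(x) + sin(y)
No, this is NOT an identity.

Claim: sin(x+y) = sin(x) + sin(y).
Test a specific point where both sides are defined: x = π/6, y = -π/3.
LHS = sin(x+y) ≈ -0.5000
RHS = sin(x) + sin(y) ≈ -0.3660
Since -0.5000 ≠ -0.3660, the equation fails at this point, so it cannot hold for all real values of x and y for which both sides are defined.
The correct expansion is sin(x+y) = sin(x)cos(y) + cos(x)sin(y); sine is not additive.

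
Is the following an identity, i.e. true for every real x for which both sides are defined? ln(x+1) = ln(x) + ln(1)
No, this is NOT an identity.

Claim: ln(x+1) = ln(x) + ln(1).
Test a specific point where both sides are defined: x = 2.
LHS = ln(x+1) ≈ 1.0986
RHS = ln(x) + ln(1) ≈ 0.6931
Since 1.0986 ≠ 0.6931, the equation fails at this point, so it cannot hold for every real x for which both sides are defined.
ln(1) = 0, so the right side is just ln(x), which differs from ln(x+1).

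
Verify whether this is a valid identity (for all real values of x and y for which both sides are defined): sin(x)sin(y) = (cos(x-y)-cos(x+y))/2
Yes, this is an identity.

Claim: sin(x)sin(y) = (cos(x-y)-cos(x+y))/2.
Reasoning: cos(x-y) = cos(x)cos(y) + sin(x)sin(y) and cos(x+y) = cos(x)cos(y) - sin(x)sin(y). Subtracting, cos(x-y) - cos(x+y) = 2sin(x)sin(y); divide by 2.
So the two sides agree for all real values of x and y for which both sides are defined.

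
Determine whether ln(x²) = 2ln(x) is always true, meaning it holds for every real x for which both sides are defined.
Claim: ln(x²) = 2ln(x).
Reasoning: The right side requires x > 0. For x > 0, x² = (e^(ln x))² = e^(2ln x), so ln(x²) = 2ln(x). (For x < 0 the right side is undefined, so those values are outside the claim.)
So the two sides agree for every real x for which both sides are defined.

Conclusion: Yes, this is an identity.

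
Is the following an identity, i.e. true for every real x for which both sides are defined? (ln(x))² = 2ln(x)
No, this is NOT an identity.

Claim: (ln(x))² = 2ln(x).
Test a specific point where both sides are defined: x = 1/2.
LHS = (ln(x))² ≈ 0.4805
RHS = 2ln(x) ≈ -1.3863
Since 0.4805 ≠ -1.3863, the equation fails at this point, so it cannot hold for every real x for which both sides are defined.
2ln(x) equals ln(x²), which is not the same as (ln x)².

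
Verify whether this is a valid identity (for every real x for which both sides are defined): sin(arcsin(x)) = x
Claim: sin(arcsin(x)) = x.
Reasoning: For -1 ≤ x ≤ 1 (where arcsin is defined), arcsin(x) is by definition an angle whose sine equals x. Taking the sine of that angle returns x. (Note the other order, arcsin(sin x) = x, is NOT an identity.)
So the two sides agree for every real x for which both sides are defined.

Conclusion: Yes, this is an identity.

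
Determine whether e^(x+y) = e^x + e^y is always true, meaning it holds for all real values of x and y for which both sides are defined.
Claim: e^(x+y) = e^x + e^y.
Test a specific point where both sides are defined: x = 3/2, y = 2.
LHS = e^(x+y) ≈ 33.1155
RHS = e^x + e^y ≈ 11.8707
Since 33.1155 ≠ 11.8707, the equation fails at this point, so it cannot hold for all real values of x and y for which both sides are defined.
The correct rule is e^(x+y) = e^x · e^y (a product, not a sum).

Conclusion: No, this is NOT an identity.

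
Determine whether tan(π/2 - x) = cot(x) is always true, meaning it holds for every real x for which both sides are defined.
Claim: tan(π/2 - x) = cot(x).
Reasoning: tan(π/2 - x) = sin(π/2 - x)/cos(π/2 - x) = cos(x)/sin(x) = cot(x), using the cofunction identities sin(π/2 - x) = cos(x) and cos(π/2 - x) = sin(x).
So the two sides agree for every real x for which both sides are defined.

Conclusion: Yes, this is an identity.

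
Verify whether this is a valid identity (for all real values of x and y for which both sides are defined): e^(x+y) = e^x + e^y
No, this is NOT an identity.

Claim: e^(x+y) = e^x + e^y.
Test a specific point where both sides are defined: x = 3, y = -3.
LHS = e^(x+y) ≈ 1.0000
RHS = e^x + e^y ≈ 20.1353
Since 1.0000 ≠ 20.1353, the equation fails at this point, so it cannot hold for all real values of x and y for which both sides are defined.
The correct rule is e^(x+y) = e^x · e^y (a product, not a sum).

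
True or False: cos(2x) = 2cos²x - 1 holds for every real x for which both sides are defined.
True.

Claim: cos(2x) = 2cos²x - 1.
Reasoning: cos(2x) = cos²x - sin²x. Replace sin²x by 1 - cos²x: cos²x - (1 - cos²x) = 2cos²x - 1.
So the two sides agree for every real x for which both sides are defined.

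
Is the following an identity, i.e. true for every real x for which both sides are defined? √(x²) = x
No, this is NOT an identity.

Claim: √(x²) = x.
Test a specific point where both sides are defined: x = -3.
LHS = √(x²) ≈ 3.0000
RHS = x ≈ -3.0000
Since 3.0000 ≠ -3.0000, the equation fails at this point, so it cannot hold for every real x for which both sides are defined.
√(x²) = |x|, which differs from x whenever x < 0 (both sides are defined for every real x).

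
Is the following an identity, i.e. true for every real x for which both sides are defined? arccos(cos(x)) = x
No, this is NOT an identity.

Claim: arccos(cos(x)) = x.
Test a specific point where both sides are defined: x = -π/3.
LHS = arccos(cos(x)) ≈ 1.0472
RHS = x ≈ -1.0472
Since 1.0472 ≠ -1.0472, the equation fails at this point, so it cannot hold for every real x for which both sides are defined.
arccos only returns values in [0, π], so arccos(cos(x)) = x holds only for x in that interval, not for all real x.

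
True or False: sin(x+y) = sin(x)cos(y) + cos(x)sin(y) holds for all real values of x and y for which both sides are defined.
Claim: sin(x+y) = sin(x)cos(y) + cos(x)sin(y).
Reasoning: By Euler's formula e^(i(x+y)) = e^(ix)·e^(iy) = (cos x + i·sin x)(cos y + i·sin y). The imaginary part of the left side is sin(x+y); the imaginary part of the product is sin(x)cos(y) + cos(x)sin(y).
So the two sides agree for all real values of x and y for which both sides are defined.

Conclusion: True.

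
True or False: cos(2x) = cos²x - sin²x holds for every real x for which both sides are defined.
Claim: cos(2x) = cos²x - sin²x.
Reasoning: Put y = x in the addition formula cos(x+y) = cos(x)cos(y) - sin(x)sin(y): cos(2x) = cos²x - sin²x.
So the two sides agree for every real x for which both sides are defined.

Conclusion: True.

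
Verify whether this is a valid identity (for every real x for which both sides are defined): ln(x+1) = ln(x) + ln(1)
No, this is NOT an identity.

Claim: ln(x+1) = ln(x) + ln(1).
Test a specific point where both sides are defined: x = 4.
LHS = ln(x+1) ≈ 1.6094
RHS = ln(x) + ln(1) ≈ 1.3863
Since 1.6094 ≠ 1.3863, the equation fails at this point, so it cannot hold for every real x for which both sides are defined.
ln(1) = 0, so the right side is just ln(x), which differs from ln(x+1).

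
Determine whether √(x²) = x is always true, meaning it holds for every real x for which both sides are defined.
No, this is NOT an identity.

Claim: √(x²) = x.
Test a specific point where both sides are defined: x = -3.
LHS = √(x²) ≈ 3.0000
RHS = x ≈ -3.0000
Since 3.0000 ≠ -3.0000, the equation fails at this point, so it cannot hold for every real x for which both sides are defined.
√(x²) = |x|, which differs from x whenever x < 0 (both sides are defined for every real x).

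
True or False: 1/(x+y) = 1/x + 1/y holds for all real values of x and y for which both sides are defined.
False.

Claim: 1/(x+y) = 1/x + 1/y.
Test a specific point where both sides are defined: x = -3, y = 1/2.
LHS = 1/(x+y) ≈ -0.4000
RHS = 1/x + 1/y ≈ 1.6667
Since -0.4000 ≠ 1.6667, the equation fails at this point, so it cannot hold for all real values of x and y for which both sides are defined.
1/x + 1/y = (x+y)/(xy), which is not 1/(x+y).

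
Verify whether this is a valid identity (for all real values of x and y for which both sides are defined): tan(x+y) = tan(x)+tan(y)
Claim: tan(x+y) = tan(x)+tan(y).
Test a specific point where both sides are defined: x = π/6, y = π/4.
LHS = tan(x+y) ≈ 3.7321
RHS = tan(x)+tan(y) ≈ 1.5774
Since 3.7321 ≠ 1.5774, the equation fails at this point, so it cannot hold for all real values of x and y for which both sides are defined.
The correct formula is tan(x+y) = (tan(x) + tan(y))/(1 - tan(x)tan(y)).

Conclusion: No, this is NOT an identity.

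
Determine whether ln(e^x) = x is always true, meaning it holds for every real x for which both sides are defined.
Claim: ln(e^x) = x.
Reasoning: ln is the inverse of the exponential: ln(e^x) asks for the exponent p with e^p = e^x, and since e^p is one-to-one that exponent is p = x.
So the two sides agree for every real x for which both sides are defined.

Conclusion: Yes, this is an identity.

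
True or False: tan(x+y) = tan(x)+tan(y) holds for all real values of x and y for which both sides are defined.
Claim: tan(x+y) = tan(x)+tan(y).
Test a specific point where both sides are defined: x = π/6, y = -π/3.
LHS = tan(x+y) ≈ -0.5774
RHS = tan(x)+tan(y) ≈ -1.1547
Since -0.5774 ≠ -1.1547, the equation fails at this point, so it cannot hold for all real values of x and y for which both sides are defined.
The correct formula is tan(x+y) = (tan(x) + tan(y))/(1 - tan(x)tan(y)).

Conclusion: False.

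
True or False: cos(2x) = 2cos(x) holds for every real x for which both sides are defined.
False.

Claim: cos(2x) = 2cos(x).
Test a specific point where both sides are defined: x = π/2.
LHS = cos(2x) ≈ -1.0000
RHS = 2cos(x) ≈ 0.0000
Since -1.0000 ≠ 0.0000, the equation fails at this point, so it cannot hold for every real x for which both sides are defined.
The correct double-angle formula is cos(2x) = cos²x - sin²x.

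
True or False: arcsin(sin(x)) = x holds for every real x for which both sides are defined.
False.

Claim: arcsin(sin(x)) = x.
Test a specific point where both sides are defined: x = 2π/3.
LHS = arcsin(sin(x)) ≈ 1.0472
RHS = x ≈ 2.0944
Since 1.0472 ≠ 2.0944, the equation fails at this point, so it cannot hold for every real x for which both sides are defined.
arcsin only returns values in [-π/2, π/2], so arcsin(sin(x)) = x holds only for x in that interval, not for all real x.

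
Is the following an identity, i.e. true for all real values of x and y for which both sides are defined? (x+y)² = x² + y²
Claim: (x+y)² = x² + y².
Test a specific point where both sides are defined: x = -1, y = 4.
LHS = (x+y)² ≈ 9.0000
RHS = x² + y² ≈ 17.0000
Since 9.0000 ≠ 17.0000, the equation fails at this point, so it cannot hold for all real values of x and y for which both sides are defined.
The correct expansion is (x+y)² = x² + 2xy + y²; the cross term 2xy is missing.

Conclusion: No, this is NOT an identity.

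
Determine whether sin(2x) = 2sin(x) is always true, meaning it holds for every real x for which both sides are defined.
Claim: sin(2x) = 2sin(x).
Test a specific point where both sides are defined: x = π/6.
LHS = sin(2x) ≈ 0.8660
RHS = 2sin(x) ≈ 1.0000
Since 0.8660 ≠ 1.0000, the equation fails at this point, so it cannot hold for every real x for which both sides are defined.
The correct double-angle formula is sin(2x) = 2sin(x)cos(x).

Conclusion: No, this is NOT an identity.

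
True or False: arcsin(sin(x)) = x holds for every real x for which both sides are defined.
False.

Claim: arcsin(sin(x)) = x.
Test a specific point where both sides are defined: x = π.
LHS = arcsin(sin(x)) ≈ 0.0000
RHS = x ≈ 3.1416
Since 0.0000 ≠ 3.1416, the equation fails at this point, so it cannot hold for every real x for which both sides are defined.
arcsin only returns values in [-π/2, π/2], so arcsin(sin(x)) = x holds only for x in that interval, not for all real x.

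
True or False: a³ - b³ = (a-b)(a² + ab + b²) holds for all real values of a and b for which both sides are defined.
True.

Claim: a³ - b³ = (a-b)(a² + ab + b²).
Reasoning: Expand the right side: (a-b)(a² + ab + b²) = a³ + a²b + ab² - a²b - ab² - b³ = a³ - b³ (the middle terms cancel in pairs).
So the two sides agree for all real values of a and b for which both sides are defined.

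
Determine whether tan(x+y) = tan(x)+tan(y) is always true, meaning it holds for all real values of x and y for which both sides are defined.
No, this is NOT an identity.

Claim: tan(x+y) = tan(x)+tan(y).
Test a specific point where both sides are defined: x = -π/4, y = -π/3.
LHS = tan(x+y) ≈ 3.7321
RHS = tan(x)+tan(y) ≈ -2.7321
Since 3.7321 ≠ -2.7321, the equation fails at this point, so it cannot hold for all real values of x and y for which both sides are defined.
The correct formula is tan(x+y) = (tan(x) + tan(y))/(1 - tan(x)tan(y)).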